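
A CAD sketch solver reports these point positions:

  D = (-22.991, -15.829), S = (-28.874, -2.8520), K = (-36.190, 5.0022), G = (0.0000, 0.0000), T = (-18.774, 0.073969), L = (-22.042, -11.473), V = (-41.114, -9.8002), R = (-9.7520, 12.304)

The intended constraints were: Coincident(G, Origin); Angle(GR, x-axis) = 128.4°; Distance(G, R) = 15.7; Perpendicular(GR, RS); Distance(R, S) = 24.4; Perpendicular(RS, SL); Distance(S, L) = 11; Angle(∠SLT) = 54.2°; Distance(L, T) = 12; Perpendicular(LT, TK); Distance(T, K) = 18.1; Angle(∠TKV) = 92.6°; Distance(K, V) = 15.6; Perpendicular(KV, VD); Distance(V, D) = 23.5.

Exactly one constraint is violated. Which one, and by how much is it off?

Distance(V, D) = 23.5 — off by 4.40.

G = (0.00, 0.00) ✓; GR at 128.4° ✓; |GR| = 15.70 ✓; ∠(GR, RS) = 90.00° ✓; |RS| = 24.40 ✓; ∠(RS, SL) = 90.00° ✓; |SL| = 11.00 ✓; ∠SLT = 54.20° ✓; |LT| = 12.00 ✓; ∠(LT, TK) = 90.00° ✓; |TK| = 18.10 ✓; ∠TKV = 92.60° ✓; |KV| = 15.60 ✓; ∠(KV, VD) = 90.00° ✓; |VD| = 19.10 ✗.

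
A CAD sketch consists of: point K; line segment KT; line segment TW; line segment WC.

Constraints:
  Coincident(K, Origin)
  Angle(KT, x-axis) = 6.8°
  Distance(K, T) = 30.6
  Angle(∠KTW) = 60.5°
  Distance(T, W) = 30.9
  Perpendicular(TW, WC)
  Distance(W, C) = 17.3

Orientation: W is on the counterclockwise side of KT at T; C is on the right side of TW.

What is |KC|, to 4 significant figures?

46.70

∠KTW = 60.5°, so TW runs at 6.8° + (180° − 60.5°) = 126.3° from the x-axis; with |TW| = 30.9, W = T + 30.9·(cos 126.3°, sin 126.3°) = (12.09, 28.53). TW is perpendicular to WC; with |WC| = 17.3 on the right of TW, C = W + 17.3·(0.8059, 0.5920) = (26.03, 38.77). Then |KC| = |C − K| = 46.70.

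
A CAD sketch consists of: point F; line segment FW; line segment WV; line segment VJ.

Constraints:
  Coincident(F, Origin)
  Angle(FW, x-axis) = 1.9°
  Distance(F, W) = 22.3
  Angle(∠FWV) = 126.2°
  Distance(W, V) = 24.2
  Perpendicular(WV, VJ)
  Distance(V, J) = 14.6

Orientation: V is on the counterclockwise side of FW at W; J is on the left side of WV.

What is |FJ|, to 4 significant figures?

37.52

F is at the origin; FW runs at 1.9° with length 22.3, so W = 22.3·(cos 1.9°, sin 1.9°) = (22.29, 0.7394). ∠FWV = 126.2°, so WV runs at 1.9° + (180° − 126.2°) = 55.70° from the x-axis; with |WV| = 24.2, V = W + 24.2·(cos 55.70°, sin 55.70°) = (35.93, 20.73). WV ⟂ VJ; with |VJ| = 14.6 on the left of WV, J = V + 14.6·(-0.8261, 0.5635) = (23.86, 28.96). Then |FJ| = |J − F| = 37.52.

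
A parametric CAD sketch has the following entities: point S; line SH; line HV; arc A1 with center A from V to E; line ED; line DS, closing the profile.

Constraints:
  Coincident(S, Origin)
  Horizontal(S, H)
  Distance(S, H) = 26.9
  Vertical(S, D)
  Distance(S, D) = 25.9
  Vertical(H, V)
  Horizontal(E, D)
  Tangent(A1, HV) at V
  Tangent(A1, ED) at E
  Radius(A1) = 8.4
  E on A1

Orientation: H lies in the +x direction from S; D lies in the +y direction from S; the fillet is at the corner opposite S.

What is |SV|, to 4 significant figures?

32.09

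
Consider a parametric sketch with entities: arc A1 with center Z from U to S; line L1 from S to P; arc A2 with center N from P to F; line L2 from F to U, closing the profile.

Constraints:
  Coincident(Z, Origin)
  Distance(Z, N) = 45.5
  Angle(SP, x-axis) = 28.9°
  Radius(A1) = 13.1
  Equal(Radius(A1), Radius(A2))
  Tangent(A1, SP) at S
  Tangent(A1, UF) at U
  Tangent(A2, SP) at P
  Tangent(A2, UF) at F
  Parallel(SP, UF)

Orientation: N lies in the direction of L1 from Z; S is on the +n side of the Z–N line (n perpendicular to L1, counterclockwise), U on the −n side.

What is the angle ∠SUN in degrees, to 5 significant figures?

73.938°

The slot axis is L1's direction at 28.9°, so u = (cos 28.9°, sin 28.9°) = (0.87546, 0.48328) and n = (−sin 28.9°, cos 28.9°) = (-0.48328, 0.87546). Z is at the origin and N lies 45.5 along u from Z, so N = 45.5·u = (39.834, 21.989). Tangency of A1 to both parallel lines with radius 13.1 puts S and U at Z ± 13.1·n: S = (-6.3310, 11.469), U = (6.3310, -11.469). Then cos ∠SUN = US·UN / (|US||UN|), giving 73.938°.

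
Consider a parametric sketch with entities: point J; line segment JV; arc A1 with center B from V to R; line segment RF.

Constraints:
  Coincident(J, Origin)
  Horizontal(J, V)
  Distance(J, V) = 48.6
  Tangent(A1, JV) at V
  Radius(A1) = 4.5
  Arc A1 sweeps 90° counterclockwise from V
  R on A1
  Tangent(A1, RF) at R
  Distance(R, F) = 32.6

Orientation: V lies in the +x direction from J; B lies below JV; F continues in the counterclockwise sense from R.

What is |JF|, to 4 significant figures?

57.63

J is at the origin; JV is horizontal with |JV| = 48.6 and V on the +x side, so V = (48.60, 0.000). Since A1 is tangent to JV there, BV ⟂ JV, so B = V + (0, -4.5) = (48.60, -4.500). On A1, V sits at bearing 90° from B; a 90° counterclockwise sweep puts R at bearing 180°, so R = B + 4.5·(cos 180°, sin 180°) = (44.10, -4.500). A1 meets RF tangentially, so BR is at right angles to RF, so RF runs along (−sin 180°, cos 180°); with |RF| = 32.6, F = (44.10, -37.10). Then |JF| = |F − J| = 57.63.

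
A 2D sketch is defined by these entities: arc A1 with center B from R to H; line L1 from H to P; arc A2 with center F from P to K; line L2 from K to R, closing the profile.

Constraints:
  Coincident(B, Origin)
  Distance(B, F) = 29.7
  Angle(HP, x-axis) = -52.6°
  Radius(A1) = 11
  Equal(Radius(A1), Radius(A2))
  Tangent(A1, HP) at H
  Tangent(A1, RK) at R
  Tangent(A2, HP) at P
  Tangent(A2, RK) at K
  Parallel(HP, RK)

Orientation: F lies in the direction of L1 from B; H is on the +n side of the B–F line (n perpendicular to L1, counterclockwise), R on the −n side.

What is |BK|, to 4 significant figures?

31.67

Tangency of A1 to both parallel lines with radius 11.0 puts H and R at B ± 11.0·n: H = (8.739, 6.681), R = (-8.739, -6.681). Equal radii place P and K the same way about F: P = F + 11.0·n = (26.78, -16.91), K = F − 11.0·n = (9.301, -30.28). Then |BK| = |K − B| = 31.67.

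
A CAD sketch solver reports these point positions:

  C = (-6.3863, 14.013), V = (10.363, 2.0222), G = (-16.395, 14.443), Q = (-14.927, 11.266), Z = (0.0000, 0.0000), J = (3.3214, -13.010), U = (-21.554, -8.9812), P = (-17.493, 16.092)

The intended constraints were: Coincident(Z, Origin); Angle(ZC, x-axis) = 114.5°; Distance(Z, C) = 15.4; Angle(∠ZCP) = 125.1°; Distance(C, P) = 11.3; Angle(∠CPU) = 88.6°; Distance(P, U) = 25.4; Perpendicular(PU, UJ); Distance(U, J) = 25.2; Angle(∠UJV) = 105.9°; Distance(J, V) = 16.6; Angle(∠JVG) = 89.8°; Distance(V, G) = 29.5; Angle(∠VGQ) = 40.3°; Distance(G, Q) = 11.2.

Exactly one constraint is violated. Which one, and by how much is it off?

Distance(G, Q) = 11.2 — off by 7.70.

Z = (0.00, 0.00) ✓; ZC at 114.5° ✓; |ZC| = 15.40 ✓; ∠ZCP = 125.1° ✓; |CP| = 11.30 ✓; ∠CPU = 88.60° ✓; |PU| = 25.40 ✓; ∠(PU, UJ) = 90.00° ✓; |UJ| = 25.20 ✓; ∠UJV = 105.9° ✓; |JV| = 16.60 ✓; ∠JVG = 89.80° ✓; |VG| = 29.50 ✓; ∠VGQ = 40.30° ✓; |GQ| = 3.500 ✗.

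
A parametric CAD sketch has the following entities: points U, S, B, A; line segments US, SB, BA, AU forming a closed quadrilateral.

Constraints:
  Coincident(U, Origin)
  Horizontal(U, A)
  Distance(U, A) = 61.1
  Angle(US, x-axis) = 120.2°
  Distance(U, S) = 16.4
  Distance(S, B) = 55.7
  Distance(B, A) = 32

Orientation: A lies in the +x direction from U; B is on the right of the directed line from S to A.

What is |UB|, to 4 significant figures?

41.00

U is at the origin; U and A share the same y with |UA| = 61.1 and A in +x, so A = (61.1, 0). US runs at 120.2° with |US| = 16.4, so S = (-8.250, 14.17). B is determined by |SB| = 55.7 and |BA| = 32.0 together: it lies at the intersection of circle(S, 55.7) and circle(A, 32.0). With |SA| = 70.78, the foot of the radical line on SA is 50.07 from S and the perpendicular offset is √(55.7² − 50.07²) = 24.39. Taking the right-of-SA solution: B = (35.92, -19.75).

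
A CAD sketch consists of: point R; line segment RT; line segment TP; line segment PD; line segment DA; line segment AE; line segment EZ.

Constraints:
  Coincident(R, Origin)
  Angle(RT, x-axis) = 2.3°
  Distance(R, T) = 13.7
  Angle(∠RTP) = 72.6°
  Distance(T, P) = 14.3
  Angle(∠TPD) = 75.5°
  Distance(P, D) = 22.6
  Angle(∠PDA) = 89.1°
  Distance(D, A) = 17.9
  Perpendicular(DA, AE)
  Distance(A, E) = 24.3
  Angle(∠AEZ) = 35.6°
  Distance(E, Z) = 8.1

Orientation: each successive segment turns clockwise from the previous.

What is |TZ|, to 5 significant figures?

1.4472

R is at the origin; RT runs at 2.3° with length 13.7, so T = (13.689, 0.54981). ∠RTP = 72.6° gives TP at -105.10° from the x-axis; with |TP| = 14.3, P = (9.9637, -13.256). ∠TPD = 75.5° gives PD at 150.40° from the x-axis; with |PD| = 22.6, D = (-9.6868, -2.0934). ∠PDA = 89.1° gives DA at 59.500° from the x-axis; with |DA| = 17.9, A = (-0.60190, 13.330). The perpendicularity gives AE at right angles to DA, so AE runs at -30.500°; with |AE| = 24.3, E = (20.336, 0.99661). ∠AEZ = 35.6° gives EZ at -174.90° from the x-axis; with |EZ| = 8.1, Z = (12.268, 0.27657). Then |TZ| = |Z − T| = 1.4472.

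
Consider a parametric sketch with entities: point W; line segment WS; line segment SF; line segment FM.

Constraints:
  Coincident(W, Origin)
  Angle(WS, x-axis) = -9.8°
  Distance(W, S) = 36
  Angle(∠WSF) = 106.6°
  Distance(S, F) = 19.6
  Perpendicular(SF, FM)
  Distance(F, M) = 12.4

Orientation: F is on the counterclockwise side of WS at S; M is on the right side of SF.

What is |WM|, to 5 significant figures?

55.612

W is at the origin; WS runs at -9.8° with length 36.0, so S = 36.0·(cos -9.8°, sin -9.8°) = (35.475, -6.1275). ∠WSF = 106.6°, so SF runs at -9.8° + (180° − 106.6°) = 63.600° from the x-axis; with |SF| = 19.6, F = S + 19.6·(cos 63.600°, sin 63.600°) = (44.190, 11.428). The perpendicularity gives FM at right angles to SF; with |FM| = 12.4 on the right of SF, M = F + 12.4·(0.89571, -0.44464) = (55.296, 5.9149). Then |WM| = |M − W| = 55.612.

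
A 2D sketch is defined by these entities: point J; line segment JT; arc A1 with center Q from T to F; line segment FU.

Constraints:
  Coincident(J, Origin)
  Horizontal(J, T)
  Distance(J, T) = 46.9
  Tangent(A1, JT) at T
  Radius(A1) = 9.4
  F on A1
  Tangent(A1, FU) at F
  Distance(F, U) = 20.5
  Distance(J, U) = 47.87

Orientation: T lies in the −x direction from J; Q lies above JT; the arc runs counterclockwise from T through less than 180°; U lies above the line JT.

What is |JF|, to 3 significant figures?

38.7

J is at the origin; J and T share the same y with |JT| = 46.9 and T on the −x side, so T = (-46.9, 0.00). The tangent condition forces QT to be normal to JT, so Q = T + (0, 9.4) = (-46.9, 9.40). Since QF ⟂ FU (tangency), |QU| = √(9.4² + 20.5²) = 22.6 regardless of where F sits on A1. So U lies on both circle(J, 47.87) and circle(Q, 22.6); the above-JT intersection is U = (-37.4, 29.9). F is the foot of the tangent from U: F = (-37.5, 9.36).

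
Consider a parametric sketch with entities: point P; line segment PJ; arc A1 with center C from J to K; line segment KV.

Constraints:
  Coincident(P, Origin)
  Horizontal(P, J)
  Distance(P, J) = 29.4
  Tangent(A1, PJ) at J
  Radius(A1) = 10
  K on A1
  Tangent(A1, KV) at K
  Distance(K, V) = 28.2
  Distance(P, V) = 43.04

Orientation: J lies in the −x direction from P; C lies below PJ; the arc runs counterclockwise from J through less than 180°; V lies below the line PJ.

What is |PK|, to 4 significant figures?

40.61

Checks: |CK| = 10.00 ✓; ∠(CK, KV) = 90.00° ✓; |KV| = 28.20 ✓; |PV| = 43.04 ✓.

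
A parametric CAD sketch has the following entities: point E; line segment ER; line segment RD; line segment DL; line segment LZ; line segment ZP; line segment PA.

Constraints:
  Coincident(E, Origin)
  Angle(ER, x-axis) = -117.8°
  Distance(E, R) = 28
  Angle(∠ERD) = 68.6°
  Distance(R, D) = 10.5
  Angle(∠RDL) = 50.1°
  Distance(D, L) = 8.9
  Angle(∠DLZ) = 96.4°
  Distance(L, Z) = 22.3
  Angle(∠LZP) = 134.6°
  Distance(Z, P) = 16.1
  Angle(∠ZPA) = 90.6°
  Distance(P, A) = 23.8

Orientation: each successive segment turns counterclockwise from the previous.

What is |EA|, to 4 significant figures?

52.31

E is at the origin; ER runs at -117.8° with length 28.0, so R = (-13.06, -24.77). ∠ERD = 68.6° gives RD at -6.400° from the x-axis; with |RD| = 10.5, D = (-2.624, -25.94). ∠RDL = 50.1° gives DL at 123.5° from the x-axis; with |DL| = 8.9, L = (-7.537, -18.52). ∠DLZ = 96.4° gives LZ at -152.9° from the x-axis; with |LZ| = 22.3, Z = (-27.39, -28.68). ∠LZP = 134.6° gives ZP at -107.5° from the x-axis; with |ZP| = 16.1, P = (-32.23, -44.03). ∠ZPA = 90.6° gives PA at -18.10° from the x-axis; with |PA| = 23.8, A = (-9.607, -51.42). Then |EA| = |A − E| = 52.31.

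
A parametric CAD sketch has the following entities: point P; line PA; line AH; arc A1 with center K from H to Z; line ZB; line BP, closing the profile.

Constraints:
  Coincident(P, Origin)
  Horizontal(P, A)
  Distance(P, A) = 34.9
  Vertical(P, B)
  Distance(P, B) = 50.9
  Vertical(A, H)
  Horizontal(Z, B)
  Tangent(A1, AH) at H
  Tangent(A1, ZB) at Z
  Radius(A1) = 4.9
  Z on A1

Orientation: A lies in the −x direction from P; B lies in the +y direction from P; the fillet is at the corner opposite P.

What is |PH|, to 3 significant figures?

57.7

The virtual corner opposite P is at (-34.9, 50.9). Since A1 is tangent to AH there, KH ⟂ AH and tangency of A1 to ZB means the radius KZ is perpendicular to ZB, with radius 4.9, so the center K sits 4.9 in from both sides at K = (-30.0, 46.0). That places the tangent points at H = (-34.9, 46.0) on AH and Z = (-30.0, 50.9) on ZB. Then |PH| = |H − P| = 57.7.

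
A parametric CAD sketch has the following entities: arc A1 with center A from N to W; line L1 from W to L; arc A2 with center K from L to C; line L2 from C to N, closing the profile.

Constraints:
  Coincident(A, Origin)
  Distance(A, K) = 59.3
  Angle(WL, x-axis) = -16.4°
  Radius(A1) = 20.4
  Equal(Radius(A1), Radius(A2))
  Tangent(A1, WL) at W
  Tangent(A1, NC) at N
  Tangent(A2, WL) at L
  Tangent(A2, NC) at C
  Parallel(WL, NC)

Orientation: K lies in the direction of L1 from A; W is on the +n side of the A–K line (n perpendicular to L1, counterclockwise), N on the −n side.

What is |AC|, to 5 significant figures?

62.711

The slot axis is L1's direction at -16.4°, so u = (cos -16.4°, sin -16.4°) = (0.95931, -0.28234) and n = (−sin -16.4°, cos -16.4°) = (0.28234, 0.95931). A is at the origin and K lies 59.3 along u from A, so K = 59.3·u = (56.887, -16.743). Tangency of A1 to both parallel lines with radius 20.4 puts W and N at A ± 20.4·n: W = (5.7598, 19.570), N = (-5.7598, -19.570). Equal radii place L and C the same way about K: L = K + 20.4·n = (62.647, 2.8272), C = K − 20.4·n = (51.128, -36.313). Then |AC| = |C − A| = 62.711.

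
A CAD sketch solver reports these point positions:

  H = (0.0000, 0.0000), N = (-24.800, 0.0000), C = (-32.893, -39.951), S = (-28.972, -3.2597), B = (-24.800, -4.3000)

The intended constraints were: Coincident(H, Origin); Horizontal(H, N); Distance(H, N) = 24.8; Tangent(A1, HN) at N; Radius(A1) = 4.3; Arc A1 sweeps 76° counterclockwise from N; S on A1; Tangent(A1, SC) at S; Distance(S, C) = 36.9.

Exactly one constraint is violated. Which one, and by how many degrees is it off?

Tangent(A1, SC) at S — off by 7.90°.

H = (0.00, 0.00) ✓; H.y = 0.00, N.y = 0.00 ✓; |HN| = 24.80 ✓; ∠(BN, NH) = 90.00° ✓; |BN| = 4.300 ✓; bearing(B→S) − bearing(B→N) = 76.00° ✓; |BS| = 4.300 ✓; ∠(BS, SC) = 82.10° ✗; |SC| = 36.90 ✓.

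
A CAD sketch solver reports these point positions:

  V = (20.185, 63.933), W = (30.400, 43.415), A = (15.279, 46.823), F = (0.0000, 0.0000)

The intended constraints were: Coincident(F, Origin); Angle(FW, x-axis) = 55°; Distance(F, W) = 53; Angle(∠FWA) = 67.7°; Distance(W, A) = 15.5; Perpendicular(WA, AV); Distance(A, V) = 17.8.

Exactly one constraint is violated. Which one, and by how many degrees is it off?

Perpendicular(WA, AV) — off by 3.30°.

F = (0.00, 0.00) ✓; FW at 55.00° ✓; |FW| = 53.00 ✓; ∠FWA = 67.70° ✓; |WA| = 15.50 ✓; ∠(WA, AV) = 93.30° ✗; |AV| = 17.80 ✓.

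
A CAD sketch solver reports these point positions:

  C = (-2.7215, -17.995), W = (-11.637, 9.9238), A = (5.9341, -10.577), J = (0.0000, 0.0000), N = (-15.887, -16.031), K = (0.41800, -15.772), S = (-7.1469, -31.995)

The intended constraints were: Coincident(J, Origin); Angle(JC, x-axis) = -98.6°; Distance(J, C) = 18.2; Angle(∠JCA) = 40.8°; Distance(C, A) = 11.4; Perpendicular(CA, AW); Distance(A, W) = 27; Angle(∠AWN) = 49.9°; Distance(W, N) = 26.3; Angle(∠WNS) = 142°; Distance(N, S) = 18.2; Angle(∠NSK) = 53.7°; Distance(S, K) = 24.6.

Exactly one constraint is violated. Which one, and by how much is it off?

Distance(S, K) = 24.6 — off by 6.70.

J = (0.00, 0.00) ✓; JC at -98.60° ✓; |JC| = 18.20 ✓; ∠JCA = 40.80° ✓; |CA| = 11.40 ✓; ∠(CA, AW) = 90.00° ✓; |AW| = 27.00 ✓; ∠AWN = 49.90° ✓; |WN| = 26.30 ✓; ∠WNS = 142.0° ✓; |NS| = 18.20 ✓; ∠NSK = 53.70° ✓; |SK| = 17.90 ✗.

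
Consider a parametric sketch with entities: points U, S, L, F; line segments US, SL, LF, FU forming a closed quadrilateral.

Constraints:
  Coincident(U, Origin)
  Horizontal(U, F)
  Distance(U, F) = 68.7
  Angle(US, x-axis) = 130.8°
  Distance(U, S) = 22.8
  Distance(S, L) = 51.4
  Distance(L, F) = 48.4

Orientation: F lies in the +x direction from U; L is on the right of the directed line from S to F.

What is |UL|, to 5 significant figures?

28.935

U is at the origin; UF is horizontal with |UF| = 68.7 and F in +x, so F = (68.7, 0). US runs at 130.8° with |US| = 22.8, so S = (-14.898, 17.259). L is determined by |SL| = 51.4 and |LF| = 48.4 together: it lies at the intersection of circle(S, 51.4) and circle(F, 48.4). With |SF| = 85.361, the foot of the radical line on SF is 44.434 from S and the perpendicular offset is √(51.4² − 44.434²) = 25.837. Taking the right-of-SF solution: L = (23.394, -17.028).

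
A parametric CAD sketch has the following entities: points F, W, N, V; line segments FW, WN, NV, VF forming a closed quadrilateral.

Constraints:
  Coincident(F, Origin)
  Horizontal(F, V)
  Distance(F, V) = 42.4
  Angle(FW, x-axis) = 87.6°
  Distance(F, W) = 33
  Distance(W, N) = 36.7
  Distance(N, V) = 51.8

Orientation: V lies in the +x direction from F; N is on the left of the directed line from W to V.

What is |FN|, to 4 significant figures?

60.94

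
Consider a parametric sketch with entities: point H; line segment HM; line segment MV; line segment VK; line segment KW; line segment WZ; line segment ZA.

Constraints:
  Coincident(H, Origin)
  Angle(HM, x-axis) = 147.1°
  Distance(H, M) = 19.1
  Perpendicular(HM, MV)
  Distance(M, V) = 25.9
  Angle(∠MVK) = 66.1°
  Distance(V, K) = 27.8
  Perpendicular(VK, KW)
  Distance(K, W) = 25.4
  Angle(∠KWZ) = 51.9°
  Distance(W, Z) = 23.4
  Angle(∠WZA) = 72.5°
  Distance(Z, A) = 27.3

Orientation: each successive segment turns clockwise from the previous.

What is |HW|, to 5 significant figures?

9.4603

H is at the origin; HM runs at 147.1° with length 19.1, so M = (-16.037, 10.375). HM ⟂ MV, so MV runs at 57.100°; with |MV| = 25.9, V = (-1.9685, 32.121). ∠MVK = 66.1° gives VK at -56.800° from the x-axis; with |VK| = 27.8, K = (13.254, 8.8587). VK ⟂ KW, so KW runs at -146.80°; with |KW| = 25.4, W = (-8.0001, -5.0494). Then |HW| = |W − H| = 9.4603.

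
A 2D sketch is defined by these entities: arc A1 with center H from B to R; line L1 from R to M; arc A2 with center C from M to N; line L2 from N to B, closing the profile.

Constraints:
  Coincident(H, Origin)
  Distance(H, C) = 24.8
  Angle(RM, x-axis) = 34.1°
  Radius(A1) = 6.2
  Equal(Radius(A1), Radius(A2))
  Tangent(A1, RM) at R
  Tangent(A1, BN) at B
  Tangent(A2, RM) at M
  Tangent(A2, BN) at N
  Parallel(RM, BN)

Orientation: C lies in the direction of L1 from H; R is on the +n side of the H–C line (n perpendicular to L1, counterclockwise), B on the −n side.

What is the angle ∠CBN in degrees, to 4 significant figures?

14.04°

The slot axis is L1's direction at 34.1°, so u = (cos 34.1°, sin 34.1°) = (0.8281, 0.5606) and n = (−sin 34.1°, cos 34.1°) = (-0.5606, 0.8281). H is at the origin and C lies 24.8 along u from H, so C = 24.8·u = (20.54, 13.90). Tangency of A1 to both parallel lines with radius 6.2 puts R and B at H ± 6.2·n: R = (-3.476, 5.134), B = (3.476, -5.134). Equal radii place M and N the same way about C: M = C + 6.2·n = (17.06, 19.04), N = C − 6.2·n = (24.01, 8.770). Then cos ∠CBN = BC·BN / (|BC||BN|), giving 14.04°.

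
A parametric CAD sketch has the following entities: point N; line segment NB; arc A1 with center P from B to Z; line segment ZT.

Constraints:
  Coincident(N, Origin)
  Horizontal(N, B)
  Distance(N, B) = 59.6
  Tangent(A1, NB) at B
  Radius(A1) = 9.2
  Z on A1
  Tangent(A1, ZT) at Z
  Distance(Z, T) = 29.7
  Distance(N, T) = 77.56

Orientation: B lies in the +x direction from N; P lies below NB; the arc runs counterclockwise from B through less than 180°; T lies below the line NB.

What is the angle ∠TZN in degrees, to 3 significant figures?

136°

Checks: ∠(PB, BN) = 90.00° ✓; |PZ| = 9.200 ✓; ∠(PZ, ZT) = 90.00° ✓; |ZT| = 29.70 ✓; |NT| = 77.56 ✓.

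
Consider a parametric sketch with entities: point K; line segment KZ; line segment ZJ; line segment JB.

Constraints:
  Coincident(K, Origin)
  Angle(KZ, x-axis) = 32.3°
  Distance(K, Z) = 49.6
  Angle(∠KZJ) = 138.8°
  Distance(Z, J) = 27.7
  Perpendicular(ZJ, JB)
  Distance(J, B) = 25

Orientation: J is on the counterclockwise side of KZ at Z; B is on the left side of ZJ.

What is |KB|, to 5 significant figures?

65.471

K is at the origin; KZ runs at 32.3° with length 49.6, so Z = 49.6·(cos 32.3°, sin 32.3°) = (41.925, 26.504). ∠KZJ = 138.8°, so ZJ runs at 32.3° + (180° − 138.8°) = 73.500° from the x-axis; with |ZJ| = 27.7, J = Z + 27.7·(cos 73.500°, sin 73.500°) = (49.792, 53.063). ZJ is perpendicular to JB; with |JB| = 25.0 on the left of ZJ, B = J + 25.0·(-0.95882, 0.28402) = (25.822, 60.164). Then |KB| = |B − K| = 65.471.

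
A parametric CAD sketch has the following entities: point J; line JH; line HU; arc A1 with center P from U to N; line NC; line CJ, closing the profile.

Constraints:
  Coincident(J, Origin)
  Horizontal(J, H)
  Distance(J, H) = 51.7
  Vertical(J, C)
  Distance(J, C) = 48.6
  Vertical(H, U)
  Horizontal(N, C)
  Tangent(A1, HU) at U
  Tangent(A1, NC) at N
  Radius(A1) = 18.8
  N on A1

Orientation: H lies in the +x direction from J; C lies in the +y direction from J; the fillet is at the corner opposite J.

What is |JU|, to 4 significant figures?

59.67

J is at the origin; J and H share the same y with |JH| = 51.7 and H on the +x side, so H = (51.70, 0.000). JC is vertical with |JC| = 48.6 and C on the +y side, so C = (0.000, 48.60). The virtual corner opposite J is at (51.70, 48.60). A1 meets HU tangentially, so PU is at right angles to HU and since A1 is tangent to NC there, PN ⟂ NC, with radius 18.8, so the center P sits 18.8 in from both sides at P = (32.90, 29.80). That places the tangent points at U = (51.70, 29.80) on HU and N = (32.90, 48.60) on NC. Then |JU| = |U − J| = 59.67.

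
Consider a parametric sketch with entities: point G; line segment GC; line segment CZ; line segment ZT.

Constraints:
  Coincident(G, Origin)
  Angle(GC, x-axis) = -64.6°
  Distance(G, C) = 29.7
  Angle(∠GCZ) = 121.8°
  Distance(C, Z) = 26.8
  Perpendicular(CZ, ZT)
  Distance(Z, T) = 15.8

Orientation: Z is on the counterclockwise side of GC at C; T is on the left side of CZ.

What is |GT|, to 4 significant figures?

43.49

G is at the origin; GC runs at -64.6° with length 29.7, so C = 29.7·(cos -64.6°, sin -64.6°) = (12.74, -26.83). ∠GCZ = 121.8°, so CZ runs at -64.6° + (180° − 121.8°) = -6.400° from the x-axis; with |CZ| = 26.8, Z = C + 26.8·(cos -6.400°, sin -6.400°) = (39.37, -29.82). CZ ⟂ ZT; with |ZT| = 15.8 on the left of CZ, T = Z + 15.8·(0.1115, 0.9938) = (41.13, -14.11). Then |GT| = |T − G| = 43.49.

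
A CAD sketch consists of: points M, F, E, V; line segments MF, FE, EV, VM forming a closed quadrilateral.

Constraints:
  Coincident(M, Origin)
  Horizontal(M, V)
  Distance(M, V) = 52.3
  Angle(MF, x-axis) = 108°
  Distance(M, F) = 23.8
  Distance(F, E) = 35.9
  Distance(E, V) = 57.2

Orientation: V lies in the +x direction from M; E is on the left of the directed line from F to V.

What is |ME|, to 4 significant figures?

50.53

M is at the origin; MV is horizontal with |MV| = 52.3 and V in +x, so V = (52.3, 0). MF runs at 108.0° with |MF| = 23.8, so F = (-7.355, 22.64). E is determined by |FE| = 35.9 and |EV| = 57.2 together: it lies at the intersection of circle(F, 35.9) and circle(V, 57.2). With |FV| = 63.80, the foot of the radical line on FV is 16.36 from F and the perpendicular offset is √(35.9² − 16.36²) = 31.95. Taking the left-of-FV solution: E = (19.28, 46.71).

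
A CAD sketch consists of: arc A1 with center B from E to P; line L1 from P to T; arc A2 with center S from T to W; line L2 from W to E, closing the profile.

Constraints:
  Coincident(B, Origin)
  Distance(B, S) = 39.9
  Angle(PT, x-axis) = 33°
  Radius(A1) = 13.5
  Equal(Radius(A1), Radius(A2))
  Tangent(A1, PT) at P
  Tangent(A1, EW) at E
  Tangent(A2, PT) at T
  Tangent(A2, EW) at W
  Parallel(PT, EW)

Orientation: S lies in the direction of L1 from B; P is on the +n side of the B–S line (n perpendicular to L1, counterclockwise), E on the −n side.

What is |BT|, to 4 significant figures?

42.12

The slot axis is L1's direction at 33.0°, so u = (cos 33.0°, sin 33.0°) = (0.8387, 0.5446) and n = (−sin 33.0°, cos 33.0°) = (-0.5446, 0.8387). B is at the origin and S lies 39.9 along u from B, so S = 39.9·u = (33.46, 21.73). Tangency of A1 to both parallel lines with radius 13.5 puts P and E at B ± 13.5·n: P = (-7.353, 11.32), E = (7.353, -11.32). Equal radii place T and W the same way about S: T = S + 13.5·n = (26.11, 33.05), W = S − 13.5·n = (40.82, 10.41). Then |BT| = |T − B| = 42.12.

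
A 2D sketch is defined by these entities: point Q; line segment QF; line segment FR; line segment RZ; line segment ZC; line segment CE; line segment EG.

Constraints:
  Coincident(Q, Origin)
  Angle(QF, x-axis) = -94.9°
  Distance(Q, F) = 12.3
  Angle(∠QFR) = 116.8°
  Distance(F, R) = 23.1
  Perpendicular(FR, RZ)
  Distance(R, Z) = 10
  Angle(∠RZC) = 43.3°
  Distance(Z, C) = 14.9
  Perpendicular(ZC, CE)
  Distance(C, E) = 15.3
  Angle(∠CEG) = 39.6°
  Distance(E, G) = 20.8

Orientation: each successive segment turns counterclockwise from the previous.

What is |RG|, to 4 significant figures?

9.450

ZC ⟂ CE, so CE runs at -75.00°; with |CE| = 15.3, E = (13.43, -34.52). ∠CEG = 39.6° gives EG at 65.40° from the x-axis; with |EG| = 20.8, G = (22.08, -15.61). Then |RG| = |G − R| = 9.450.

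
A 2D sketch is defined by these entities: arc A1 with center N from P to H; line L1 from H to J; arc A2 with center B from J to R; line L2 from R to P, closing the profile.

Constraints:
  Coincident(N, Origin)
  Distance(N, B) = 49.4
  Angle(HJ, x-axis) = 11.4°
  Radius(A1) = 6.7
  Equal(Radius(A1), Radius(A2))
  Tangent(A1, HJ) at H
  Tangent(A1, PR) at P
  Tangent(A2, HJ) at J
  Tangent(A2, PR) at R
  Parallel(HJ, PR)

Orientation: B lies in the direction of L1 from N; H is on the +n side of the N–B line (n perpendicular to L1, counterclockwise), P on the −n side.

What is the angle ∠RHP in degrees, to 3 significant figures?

74.8°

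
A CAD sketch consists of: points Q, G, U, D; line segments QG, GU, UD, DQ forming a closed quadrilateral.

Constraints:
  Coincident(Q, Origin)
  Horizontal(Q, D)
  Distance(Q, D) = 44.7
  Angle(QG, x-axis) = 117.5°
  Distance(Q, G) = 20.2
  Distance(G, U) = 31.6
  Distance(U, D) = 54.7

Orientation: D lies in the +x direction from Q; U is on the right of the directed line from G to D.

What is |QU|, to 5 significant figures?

15.970

Checks: |GU| = 31.60 ✓; |UD| = 54.70 ✓.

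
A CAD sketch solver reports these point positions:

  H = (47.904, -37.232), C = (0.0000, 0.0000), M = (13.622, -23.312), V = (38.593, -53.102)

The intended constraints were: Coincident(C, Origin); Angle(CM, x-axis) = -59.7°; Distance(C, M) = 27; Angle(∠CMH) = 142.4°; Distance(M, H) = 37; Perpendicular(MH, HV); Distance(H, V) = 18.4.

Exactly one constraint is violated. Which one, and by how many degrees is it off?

Perpendicular(MH, HV) — off by 8.30°.

C = (0.00, 0.00) ✓; CM at -59.70° ✓; |CM| = 27.00 ✓; ∠CMH = 142.4° ✓; |MH| = 37.00 ✓; ∠(MH, HV) = 98.30° ✗; |HV| = 18.40 ✓.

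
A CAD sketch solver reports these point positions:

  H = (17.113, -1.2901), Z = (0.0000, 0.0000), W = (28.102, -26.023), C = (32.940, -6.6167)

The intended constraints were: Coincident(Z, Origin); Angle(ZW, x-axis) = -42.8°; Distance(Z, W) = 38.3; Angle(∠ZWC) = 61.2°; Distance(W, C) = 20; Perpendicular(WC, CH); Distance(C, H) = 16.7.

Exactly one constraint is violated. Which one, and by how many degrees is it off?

Perpendicular(WC, CH) — off by 4.60°.

Z = (0.00, 0.00) ✓; ZW at -42.80° ✓; |ZW| = 38.30 ✓; ∠ZWC = 61.20° ✓; |WC| = 20.00 ✓; ∠(WC, CH) = 85.40° ✗; |CH| = 16.70 ✓.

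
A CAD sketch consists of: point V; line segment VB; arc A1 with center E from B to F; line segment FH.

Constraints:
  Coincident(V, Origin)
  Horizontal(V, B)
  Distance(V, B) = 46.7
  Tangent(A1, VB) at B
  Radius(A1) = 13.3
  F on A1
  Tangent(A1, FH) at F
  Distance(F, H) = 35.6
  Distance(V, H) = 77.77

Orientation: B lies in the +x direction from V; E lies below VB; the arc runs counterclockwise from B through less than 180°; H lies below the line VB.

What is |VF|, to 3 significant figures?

43.0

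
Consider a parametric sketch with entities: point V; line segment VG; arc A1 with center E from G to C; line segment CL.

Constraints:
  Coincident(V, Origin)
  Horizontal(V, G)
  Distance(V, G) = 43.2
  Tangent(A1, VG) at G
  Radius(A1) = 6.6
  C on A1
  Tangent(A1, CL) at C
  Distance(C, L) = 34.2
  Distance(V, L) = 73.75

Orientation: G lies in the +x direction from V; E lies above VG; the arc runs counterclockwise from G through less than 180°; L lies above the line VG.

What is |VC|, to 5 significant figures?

49.032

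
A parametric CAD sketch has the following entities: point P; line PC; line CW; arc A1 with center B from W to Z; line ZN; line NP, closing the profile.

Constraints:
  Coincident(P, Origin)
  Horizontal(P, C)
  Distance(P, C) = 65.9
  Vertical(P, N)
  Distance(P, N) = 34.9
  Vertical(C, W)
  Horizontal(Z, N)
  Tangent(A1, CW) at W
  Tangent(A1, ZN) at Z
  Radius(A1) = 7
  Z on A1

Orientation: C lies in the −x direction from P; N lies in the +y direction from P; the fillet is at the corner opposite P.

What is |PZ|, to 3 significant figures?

68.5

The virtual corner opposite P is at (-65.9, 34.9). Tangency of A1 to CW means the radius BW is perpendicular to CW and since A1 is tangent to ZN there, BZ ⟂ ZN, with radius 7.0, so the center B sits 7.0 in from both sides at B = (-58.9, 27.9). That places the tangent points at W = (-65.9, 27.9) on CW and Z = (-58.9, 34.9) on ZN. Then |PZ| = |Z − P| = 68.5.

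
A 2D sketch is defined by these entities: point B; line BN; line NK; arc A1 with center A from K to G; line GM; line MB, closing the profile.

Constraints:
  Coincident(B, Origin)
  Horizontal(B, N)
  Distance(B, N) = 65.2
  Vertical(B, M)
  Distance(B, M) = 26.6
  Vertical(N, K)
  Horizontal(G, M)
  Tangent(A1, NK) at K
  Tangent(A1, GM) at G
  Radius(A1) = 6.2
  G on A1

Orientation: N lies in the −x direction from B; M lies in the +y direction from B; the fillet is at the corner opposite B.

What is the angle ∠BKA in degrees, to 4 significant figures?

17.37°

B is at the origin; B and N share the same y with |BN| = 65.2 and N on the −x side, so N = (-65.20, 0.000). B and M share the same x with |BM| = 26.6 and M on the +y side, so M = (0.000, 26.60). The virtual corner opposite B is at (-65.20, 26.60). A1 meets NK tangentially, so AK is at right angles to NK and the tangent condition forces AG to be normal to GM, with radius 6.2, so the center A sits 6.2 in from both sides at A = (-59.00, 20.40). That places the tangent points at K = (-65.20, 20.40) on NK and G = (-59.00, 26.60) on GM. Then cos ∠BKA = KB·KA / (|KB||KA|), giving 17.37°.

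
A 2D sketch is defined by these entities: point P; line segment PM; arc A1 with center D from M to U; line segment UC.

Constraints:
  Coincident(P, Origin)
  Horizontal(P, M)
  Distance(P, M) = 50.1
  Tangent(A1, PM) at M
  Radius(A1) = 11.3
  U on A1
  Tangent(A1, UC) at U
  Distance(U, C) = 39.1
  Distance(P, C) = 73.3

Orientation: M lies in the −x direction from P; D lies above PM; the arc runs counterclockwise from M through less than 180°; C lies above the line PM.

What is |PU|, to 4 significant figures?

42.09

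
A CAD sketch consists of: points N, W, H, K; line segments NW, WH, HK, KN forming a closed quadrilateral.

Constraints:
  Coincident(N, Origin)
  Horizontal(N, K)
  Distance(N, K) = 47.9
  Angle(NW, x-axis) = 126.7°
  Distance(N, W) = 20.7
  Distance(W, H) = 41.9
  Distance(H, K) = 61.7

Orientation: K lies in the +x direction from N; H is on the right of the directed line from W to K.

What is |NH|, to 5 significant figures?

26.505

Checks: N.y = 0.00, K.y = 0.00 ✓; |WH| = 41.90 ✓; |HK| = 61.70 ✓.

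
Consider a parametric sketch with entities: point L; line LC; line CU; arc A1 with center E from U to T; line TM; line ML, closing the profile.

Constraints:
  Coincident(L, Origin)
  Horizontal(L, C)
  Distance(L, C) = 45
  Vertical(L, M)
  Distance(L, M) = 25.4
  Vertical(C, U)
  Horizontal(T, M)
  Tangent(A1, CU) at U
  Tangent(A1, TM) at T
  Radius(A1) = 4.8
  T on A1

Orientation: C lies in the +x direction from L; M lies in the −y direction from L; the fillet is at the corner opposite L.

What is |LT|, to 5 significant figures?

47.552

L is at the origin; L and C share the same y with |LC| = 45.0 and C on the +x side, so C = (45.000, 0.0000). L and M share the same x with |LM| = 25.4 and M on the −y side, so M = (0.0000, -25.400). The virtual corner opposite L is at (45.000, -25.400). The tangent condition forces EU to be normal to CU and tangency of A1 to TM means the radius ET is perpendicular to TM, with radius 4.8, so the center E sits 4.8 in from both sides at E = (40.200, -20.600). That places the tangent points at U = (45.000, -20.600) on CU and T = (40.200, -25.400) on TM. Then |LT| = |T − L| = 47.552.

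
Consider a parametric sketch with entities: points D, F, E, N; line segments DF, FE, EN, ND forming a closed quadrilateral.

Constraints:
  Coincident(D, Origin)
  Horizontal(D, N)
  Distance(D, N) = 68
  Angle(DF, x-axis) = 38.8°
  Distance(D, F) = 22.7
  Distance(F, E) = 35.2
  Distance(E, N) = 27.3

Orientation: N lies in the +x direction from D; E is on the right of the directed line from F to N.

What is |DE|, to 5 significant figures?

44.045

D is at the origin; DN is horizontal with |DN| = 68.0 and N in +x, so N = (68.0, 0). DF runs at 38.8° with |DF| = 22.7, so F = (17.691, 14.224). E is determined by |FE| = 35.2 and |EN| = 27.3 together: it lies at the intersection of circle(F, 35.2) and circle(N, 27.3). With |FN| = 52.281, the foot of the radical line on FN is 30.863 from F and the perpendicular offset is √(35.2² − 30.863²) = 16.927. Taking the right-of-FN solution: E = (42.784, -10.462).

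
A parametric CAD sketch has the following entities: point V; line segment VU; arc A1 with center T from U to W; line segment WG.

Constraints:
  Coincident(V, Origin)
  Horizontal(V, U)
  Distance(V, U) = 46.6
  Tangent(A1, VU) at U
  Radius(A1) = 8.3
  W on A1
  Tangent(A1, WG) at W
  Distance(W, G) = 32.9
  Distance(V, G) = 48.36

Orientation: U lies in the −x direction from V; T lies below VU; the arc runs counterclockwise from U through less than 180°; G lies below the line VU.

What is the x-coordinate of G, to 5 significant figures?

-30.027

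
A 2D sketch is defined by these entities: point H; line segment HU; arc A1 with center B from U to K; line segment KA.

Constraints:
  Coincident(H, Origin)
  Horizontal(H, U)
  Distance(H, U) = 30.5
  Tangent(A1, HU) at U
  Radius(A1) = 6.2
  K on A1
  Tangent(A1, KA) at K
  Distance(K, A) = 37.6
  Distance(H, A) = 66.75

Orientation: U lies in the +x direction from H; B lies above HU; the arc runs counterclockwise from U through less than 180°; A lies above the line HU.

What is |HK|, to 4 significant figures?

35.45

Checks: ∠(BU, UH) = 90.00° ✓; |BU| = 6.200 ✓; |BK| = 6.200 ✓; ∠(BK, KA) = 90.00° ✓; |KA| = 37.60 ✓; |HA| = 66.75 ✓.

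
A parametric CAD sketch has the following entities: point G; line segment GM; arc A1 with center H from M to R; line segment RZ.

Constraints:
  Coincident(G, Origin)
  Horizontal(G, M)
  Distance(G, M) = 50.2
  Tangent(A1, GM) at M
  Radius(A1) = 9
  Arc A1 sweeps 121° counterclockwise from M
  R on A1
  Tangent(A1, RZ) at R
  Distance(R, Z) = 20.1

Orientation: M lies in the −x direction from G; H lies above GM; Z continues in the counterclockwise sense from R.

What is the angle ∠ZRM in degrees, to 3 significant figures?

120°

On A1, M sits at bearing -90° from H; a 121° counterclockwise sweep puts R at bearing 31°, so R = H + 9.0·(cos 31°, sin 31°) = (-42.5, 13.6). A1 meets RZ tangentially, so HR is at right angles to RZ, so RZ runs along (−sin 31°, cos 31°); with |RZ| = 20.1, Z = (-52.8, 30.9). Then cos ∠ZRM = RZ·RM / (|RZ||RM|), giving 120°.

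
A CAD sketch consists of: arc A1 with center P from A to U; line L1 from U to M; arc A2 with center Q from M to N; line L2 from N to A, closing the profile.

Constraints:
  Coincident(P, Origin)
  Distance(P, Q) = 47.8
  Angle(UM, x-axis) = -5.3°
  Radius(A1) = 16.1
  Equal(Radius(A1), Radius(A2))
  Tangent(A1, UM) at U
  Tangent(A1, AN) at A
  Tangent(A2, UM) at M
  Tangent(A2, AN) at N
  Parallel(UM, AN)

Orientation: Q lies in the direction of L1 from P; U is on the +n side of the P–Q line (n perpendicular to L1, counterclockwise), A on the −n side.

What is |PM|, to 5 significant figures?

50.439

The slot axis is L1's direction at -5.3°, so u = (cos -5.3°, sin -5.3°) = (0.99572, -0.092371) and n = (−sin -5.3°, cos -5.3°) = (0.092371, 0.99572). P is at the origin and Q lies 47.8 along u from P, so Q = 47.8·u = (47.596, -4.4153). Tangency of A1 to both parallel lines with radius 16.1 puts U and A at P ± 16.1·n: U = (1.4872, 16.031), A = (-1.4872, -16.031). Equal radii place M and N the same way about Q: M = Q + 16.1·n = (49.083, 11.616), N = Q − 16.1·n = (46.108, -20.446). Then |PM| = |M − P| = 50.439.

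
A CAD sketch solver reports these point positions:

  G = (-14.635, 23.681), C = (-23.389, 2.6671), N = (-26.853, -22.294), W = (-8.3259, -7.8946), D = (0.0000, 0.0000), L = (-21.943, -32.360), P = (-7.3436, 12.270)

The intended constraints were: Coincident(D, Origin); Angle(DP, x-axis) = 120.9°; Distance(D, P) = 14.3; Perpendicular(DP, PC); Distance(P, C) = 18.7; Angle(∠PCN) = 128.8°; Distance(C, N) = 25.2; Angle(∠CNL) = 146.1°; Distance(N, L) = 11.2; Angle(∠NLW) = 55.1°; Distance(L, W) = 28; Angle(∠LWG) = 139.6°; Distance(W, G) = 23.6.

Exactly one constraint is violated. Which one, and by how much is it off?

Distance(W, G) = 23.6 — off by 8.60.

D = (0.00, 0.00) ✓; DP at 120.9° ✓; |DP| = 14.30 ✓; ∠(DP, PC) = 90.00° ✓; |PC| = 18.70 ✓; ∠PCN = 128.8° ✓; |CN| = 25.20 ✓; ∠CNL = 146.1° ✓; |NL| = 11.20 ✓; ∠NLW = 55.10° ✓; |LW| = 28.00 ✓; ∠LWG = 139.6° ✓; |WG| = 32.20 ✗.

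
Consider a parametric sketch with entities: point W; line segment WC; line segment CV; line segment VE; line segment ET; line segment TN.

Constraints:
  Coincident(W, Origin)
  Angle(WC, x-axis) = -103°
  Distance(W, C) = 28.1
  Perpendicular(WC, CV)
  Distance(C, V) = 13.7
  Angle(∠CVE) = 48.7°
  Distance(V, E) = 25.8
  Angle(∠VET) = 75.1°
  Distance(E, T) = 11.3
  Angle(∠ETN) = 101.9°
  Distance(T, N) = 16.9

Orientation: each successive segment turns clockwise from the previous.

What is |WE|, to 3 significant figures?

9.33

WC ⟂ CV, so CV runs at 167°; with |CV| = 13.7, V = (-19.7, -24.3). ∠CVE = 48.7° gives VE at 35.7° from the x-axis; with |VE| = 25.8, E = (1.28, -9.24). Then |WE| = |E − W| = 9.33.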